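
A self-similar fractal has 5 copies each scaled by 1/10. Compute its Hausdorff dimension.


For a self-similar set with N copies scaled by 1/r:
dim_H = log(N)/log(r) = log(5)/log(10)
= 1.609438/2.302585
= 0.69897


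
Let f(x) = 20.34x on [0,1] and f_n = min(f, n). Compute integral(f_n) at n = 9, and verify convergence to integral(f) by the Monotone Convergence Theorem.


f(x) = 20.34x on [0,1]; f_n(x) = min(20.34x, n). At n = 9:
Step 1: f(x) reaches 9 at x = 9/20.34 = 0.442478
Step 2: integral(f_9) = integral(20.34x, 0, 0.442478) + integral(9, 0.442478, 1)
       = 20.34*0.442478^2/2 + 9*(1 - 0.442478)
       = 1.99115 + 5.017699
       = 7.00885
Step 3: As n -> infinity, f_n increases to f, so by MCT integral(f_n) -> integral(f) = 20.34/2 = 10.17.
Convergence: integral(f_9) = 7.00885 -> 10.17 as n -> infinity


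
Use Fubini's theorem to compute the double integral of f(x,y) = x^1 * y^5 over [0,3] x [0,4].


By Fubini's theorem, the double integral factors as a product of single integrals:
Step 1: integral_0^3 x^1 dx = [x^2/2] from 0 to 3
     = 3^2/2 = 4.5
Step 2: integral_0^4 y^5 dy = [y^6/6] from 0 to 4
     = 4^6/6 = 682.666667
Step 3: Double integral = 4.5 * 682.666667 = 3072


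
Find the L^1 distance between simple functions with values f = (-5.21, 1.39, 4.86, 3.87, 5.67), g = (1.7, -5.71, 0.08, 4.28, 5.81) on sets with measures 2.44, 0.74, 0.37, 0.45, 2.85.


Step 1: Compute differences f_i - g_i:
  -5.21 - 1.7 = -6.91
  1.39 - -5.71 = 7.1
  4.86 - 0.08 = 4.78
  3.87 - 4.28 = -0.41
  5.67 - 5.81 = -0.14
Step 2: Compute |diff|^1 * measure for each set:
  |-6.91|^1 * 2.44 = 6.91 * 2.44 = 16.8604
  |7.1|^1 * 0.74 = 7.1 * 0.74 = 5.254
  |4.78|^1 * 0.37 = 4.78 * 0.37 = 1.7686
  |-0.41|^1 * 0.45 = 0.41 * 0.45 = 0.1845
  |-0.14|^1 * 2.85 = 0.14 * 2.85 = 0.399
Step 3: Sum = 24.4665
Step 4: ||f-g||_1 = (24.4665)^(1/1) = 24.4665


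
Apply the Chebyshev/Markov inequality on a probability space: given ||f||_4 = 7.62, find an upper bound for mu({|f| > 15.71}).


Chebyshev/Markov inequality: mu(|f| > eps) <= (||f||_p / eps)^p
Step 1: ||f||_4 / eps = 7.62 / 15.71 = 0.485041
Step 2: Raise to power p = 4:
  (0.485041)^4 = 0.05535
Step 3: Therefore mu(|f| > 15.71) <= 0.05535


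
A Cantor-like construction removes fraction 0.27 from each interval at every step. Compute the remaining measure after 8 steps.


Step 1: At each step, fraction remaining = 1 - 0.27 = 0.73
Step 2: After 8 steps, measure = (0.73)^8
Result = 0.080646


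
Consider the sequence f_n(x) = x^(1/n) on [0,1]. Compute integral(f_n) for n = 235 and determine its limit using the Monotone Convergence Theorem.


At n = 235: f_235(x) = x^(1/235).
Step 1: integral(x^(1/235), 0, 1) = [x^(1/235+1) / (1/235+1)] from 0 to 1
     = 1 / (1/235 + 1) = 1 / ((235+1)/235) = 235/(235+1)
     = 235/236 = 0.995763
Step 2: As n -> infinity, f_n(x) = x^(1/n) -> 1 for x in (0,1], and f_n is increasing in n.
By MCT, lim_n integral(f_n) = integral(lim_n f_n) = integral(1, 0, 1) = 1.
Step 3: Verify convergence: 235/236 = 0.995763 -> 1


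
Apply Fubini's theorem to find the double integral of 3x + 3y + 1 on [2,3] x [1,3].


By Fubini, integrate in x first, then y.
Step 1: Fix y, integrate over x in [2,3]:
  integral(3x + 3y + 1, x=2..3)
  = 3*(3^2 - 2^2)/2 + (3y + 1)*(3 - 2)
  = 7.5 + (3y + 1)*1
  = 7.5 + 3y + 1
  = 8.5 + 3y
Step 2: Integrate over y in [1,3]:
  integral(8.5 + 3y, y=1..3)
  = 8.5*2 + 3*(3^2 - 1^2)/2
  = 17 + 12
  = 29


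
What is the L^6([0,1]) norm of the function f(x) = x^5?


Step 1: ||f||_6 = (integral_0^1 |x^5|^6 dx)^(1/6)
     = (integral_0^1 x^30 dx)^(1/6)
Step 2: integral_0^1 x^30 dx = [x^31/(31)] from 0 to 1 = 1^31/31
     = 1/31 = 0.032258
Step 3: ||f||_6 = (0.032258)^(1/6) = 0.564209


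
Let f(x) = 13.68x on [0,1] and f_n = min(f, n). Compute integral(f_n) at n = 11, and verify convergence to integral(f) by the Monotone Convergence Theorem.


f(x) = 13.68x on [0,1]; f_n(x) = min(13.68x, n). At n = 11:
Step 1: f(x) reaches 11 at x = 11/13.68 = 0.804094
Step 2: integral(f_11) = integral(13.68x, 0, 0.804094) + integral(11, 0.804094, 1)
       = 13.68*0.804094^2/2 + 11*(1 - 0.804094)
       = 4.422515 + 2.154971
       = 6.577485
Step 3: As n -> infinity, f_n increases to f, so by MCT integral(f_n) -> integral(f) = 13.68/2 = 6.84.
Convergence: integral(f_11) = 6.577485 -> 6.84 as n -> infinity


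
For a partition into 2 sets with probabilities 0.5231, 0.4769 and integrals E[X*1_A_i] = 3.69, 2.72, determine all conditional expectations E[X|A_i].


For each cell A_i: E[X|A_i] = E[X*1_A_i] / P(A_i)
Step 1: E[X|A_1] = 3.69 / 0.5231 = 7.054101
Step 2: E[X|A_2] = 2.72 / 0.4769 = 5.703502
Verification: E[X] = sum E[X*1_A_i] = 3.69 + 2.72 = 6.41


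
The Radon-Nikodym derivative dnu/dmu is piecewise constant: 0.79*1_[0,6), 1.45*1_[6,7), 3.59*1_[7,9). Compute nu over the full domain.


Integrate each piece of the Radon-Nikodym derivative:
Step 1: integral_0^6 0.79 dx = 0.79*(6-0) = 0.79*6 = 4.74
Step 2: integral_6^7 1.45 dx = 1.45*(7-6) = 1.45*1 = 1.45
Step 3: integral_7^9 3.59 dx = 3.59*(9-7) = 3.59*2 = 7.18
Total: 4.74 + 1.45 + 7.18 = 13.37


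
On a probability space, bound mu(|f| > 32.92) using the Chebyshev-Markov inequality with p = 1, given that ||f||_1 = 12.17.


Chebyshev/Markov inequality: mu(|f| > eps) <= (||f||_p / eps)^p
Step 1: ||f||_1 / eps = 12.17 / 32.92 = 0.369684
Step 2: Raise to power p = 1:
  (0.369684)^1 = 0.369684
Step 3: Therefore mu(|f| > 32.92) <= 0.369684


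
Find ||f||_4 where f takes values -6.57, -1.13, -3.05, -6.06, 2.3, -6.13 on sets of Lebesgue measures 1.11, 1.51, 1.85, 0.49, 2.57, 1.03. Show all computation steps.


Step 1: Compute |f_i|^4 for each value:
  |-6.57|^4 = 1863.208592
  |-1.13|^4 = 1.630474
  |-3.05|^4 = 86.536506
  |-6.06|^4 = 1348.622797
  |2.3|^4 = 27.9841
  |-6.13|^4 = 1412.023414
Step 2: Multiply by measures and sum:
  1863.208592 * 1.11 = 2068.161537
  1.630474 * 1.51 = 2.462015
  86.536506 * 1.85 = 160.092537
  1348.622797 * 0.49 = 660.825171
  27.9841 * 2.57 = 71.919137
  1412.023414 * 1.03 = 1454.384116
Sum = 2068.161537 + 2.462015 + 160.092537 + 660.825171 + 71.919137 + 1454.384116 = 4417.844512
Step 3: Take the p-th root:
||f||_4 = (4417.844512)^(1/4) = 8.152721


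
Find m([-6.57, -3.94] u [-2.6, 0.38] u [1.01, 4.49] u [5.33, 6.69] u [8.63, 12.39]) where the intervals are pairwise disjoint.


For pairwise disjoint intervals, m(union) = sum of lengths.
= (-3.94 - -6.57) + (0.38 - -2.6) + (4.49 - 1.01) + (6.69 - 5.33) + (12.39 - 8.63)
= 2.63 + 2.98 + 3.48 + 1.36 + 3.76
= 14.21


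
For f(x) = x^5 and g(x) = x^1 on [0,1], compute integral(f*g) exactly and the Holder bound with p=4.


Step 1: Exact integral of f*g = integral(x^6, 0, 1) = 1/7
     = 0.142857
Step 2: Holder bound with p=4, q=1.333333:
  ||f||_p = (integral x^20 dx)^(1/4) = (1/21)^(1/4) = 0.467138
  ||g||_q = (integral x^1.333333 dx)^(1/1.333333) = (1/2.333333)^(1/1.333333) = 0.529685
Step 3: Holder bound = ||f||_p * ||g||_q = 0.467138 * 0.529685 = 0.247436
Verification: 0.142857 <= 0.247436 (Holder holds)


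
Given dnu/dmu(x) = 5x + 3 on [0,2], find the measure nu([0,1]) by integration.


nu(A) = integral_A (dnu/dmu) dmu = integral_0^1 (5x + 3) dx
Step 1: Antiderivative F(x) = (5/2)x^2 + 3x
Step 2: F(1) = (5/2)*1^2 + 3*1 = 2.5 + 3 = 5.5
Step 3: F(0) = (5/2)*0^2 + 3*0 = 0.0 + 0 = 0.0
Step 4: nu([0,1]) = F(1) - F(0) = 5.5 - 0.0 = 5.5


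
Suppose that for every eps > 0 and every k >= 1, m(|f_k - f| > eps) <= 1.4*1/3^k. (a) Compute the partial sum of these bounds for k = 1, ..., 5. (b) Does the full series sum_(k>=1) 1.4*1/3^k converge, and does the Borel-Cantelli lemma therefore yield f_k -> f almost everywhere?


Step 1: List the terms 1.4*1/3^k for k = 1 to 5:
  k=1: 0.466667
  k=2: 0.155556
  k=3: 0.051852
  k=4: 0.017284
  k=5: 0.005761
Step 2: Partial sum = 0.466667 + 0.155556 + 0.051852 + 0.017284 + 0.005761
     = 0.697119
Step 3: The full series sum_(k>=1) 1.4*1/3^k converges (geometric series with ratio 1/3 < 1; a constant multiple of a convergent series converges).
Step 4: Fix eps > 0. Since sum_k m(|f_k - f| > eps) < infinity, the Borel-Cantelli lemma gives
        m(limsup_k {|f_k - f| > eps}) = 0, i.e. for a.e. x, |f_k(x) - f(x)| <= eps for all large k.
        Applying this with eps = 1/j for j = 1, 2, ... and intersecting the countably many full-measure sets,
        for a.e. x we get limsup_k |f_k(x) - f(x)| <= 1/j for every j, hence f_k -> f almost everywhere.
Conclusion: series converges; Borel-Cantelli yields f_k -> f a.e.


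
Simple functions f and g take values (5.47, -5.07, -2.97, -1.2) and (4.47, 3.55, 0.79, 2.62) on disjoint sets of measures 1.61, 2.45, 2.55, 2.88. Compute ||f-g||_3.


Step 1: Compute differences f_i - g_i:
  5.47 - 4.47 = 1
  -5.07 - 3.55 = -8.62
  -2.97 - 0.79 = -3.76
  -1.2 - 2.62 = -3.82
Step 2: Compute |diff|^3 * measure for each set:
  |1|^3 * 1.61 = 1 * 1.61 = 1.61
  |-8.62|^3 * 2.45 = 640.503928 * 2.45 = 1569.234624
  |-3.76|^3 * 2.55 = 53.157376 * 2.55 = 135.551309
  |-3.82|^3 * 2.88 = 55.742968 * 2.88 = 160.539748
Step 3: Sum = 1866.93568
Step 4: ||f-g||_3 = (1866.93568)^(1/3) = 12.313356


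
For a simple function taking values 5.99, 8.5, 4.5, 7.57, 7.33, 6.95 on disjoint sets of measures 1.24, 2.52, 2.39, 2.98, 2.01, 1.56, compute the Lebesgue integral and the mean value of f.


Step 1: Integral = sum(value_i * measure_i)
= 5.99*1.24 + 8.5*2.52 + 4.5*2.39 + 7.57*2.98 + 7.33*2.01 + 6.95*1.56
= 7.4276 + 21.42 + 10.755 + 22.5586 + 14.7333 + 10.842
= 87.7365
Step 2: Total measure of domain = 1.24 + 2.52 + 2.39 + 2.98 + 2.01 + 1.56 = 12.7
Step 3: Average value = 87.7365 / 12.7 = 6.908386


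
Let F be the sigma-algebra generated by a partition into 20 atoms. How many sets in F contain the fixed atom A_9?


Each element of F is a union of some subset S of the 20 atoms.
The element contains A_9 iff A_9 is in S.
So we count subsets S of {A_1,...,A_20} with A_9 in S: choose freely among the other 19 atoms.
Count = 2^(20-1) = 2^19 = 524288.


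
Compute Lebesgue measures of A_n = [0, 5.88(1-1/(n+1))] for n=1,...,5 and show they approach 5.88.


By continuity of measure from below: if A_n increases to A, then m(A_n) -> m(A).
Here A = [0, 5.88], so m(A) = 5.88
Step 1: a_1 = 5.88*(1 - 1/2) = 2.94, m(A_1) = 2.94
Step 2: a_2 = 5.88*(1 - 1/3) = 3.92, m(A_2) = 3.92
Step 3: a_3 = 5.88*(1 - 1/4) = 4.41, m(A_3) = 4.41
Step 4: a_4 = 5.88*(1 - 1/5) = 4.704, m(A_4) = 4.704
Step 5: a_5 = 5.88*(1 - 1/6) = 4.9, m(A_5) = 4.9
Limit: m(A_n) -> m([0,5.88]) = 5.88


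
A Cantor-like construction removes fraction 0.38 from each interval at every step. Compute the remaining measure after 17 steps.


Step 1: At each step, fraction remaining = 1 - 0.38 = 0.62
Step 2: After 17 steps, measure = (0.62)^17
Result = 2.955689e-04


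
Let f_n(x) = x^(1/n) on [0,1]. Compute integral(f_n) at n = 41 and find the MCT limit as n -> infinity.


At n = 41: f_41(x) = x^(1/41).
Step 1: integral(x^(1/41), 0, 1) = [x^(1/41+1) / (1/41+1)] from 0 to 1
     = 1 / (1/41 + 1) = 1 / ((41+1)/41) = 41/(41+1)
     = 41/42 = 0.97619
Step 2: As n -> infinity, f_n(x) = x^(1/n) -> 1 for x in (0,1], and f_n is increasing in n.
By MCT, lim_n integral(f_n) = integral(lim_n f_n) = integral(1, 0, 1) = 1.
Step 3: Verify convergence: 41/42 = 0.97619 -> 1


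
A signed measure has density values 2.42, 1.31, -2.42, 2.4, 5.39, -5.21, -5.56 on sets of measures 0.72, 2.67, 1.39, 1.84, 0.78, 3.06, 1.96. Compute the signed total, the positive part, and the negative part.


Step 1: Compute signed measure on each set:
  Set 1: 2.42 * 0.72 = 1.7424
  Set 2: 1.31 * 2.67 = 3.4977
  Set 3: -2.42 * 1.39 = -3.3638
  Set 4: 2.4 * 1.84 = 4.416
  Set 5: 5.39 * 0.78 = 4.2042
  Set 6: -5.21 * 3.06 = -15.9426
  Set 7: -5.56 * 1.96 = -10.8976
Step 2: Total signed measure = (1.7424) + (3.4977) + (-3.3638) + (4.416) + (4.2042) + (-15.9426) + (-10.8976)
     = -16.3437
Step 3: Positive part mu+(X) = sum of positive contributions = 13.8603
Step 4: Negative part mu-(X) = |sum of negative contributions| = 30.204


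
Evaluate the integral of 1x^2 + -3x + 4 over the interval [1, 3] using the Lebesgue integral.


The Lebesgue integral of a Riemann-integrable function agrees with the Riemann integral.
Antiderivative F(x) = (1/3)x^3 + (-3/2)x^2 + 4x
F(3) = (1/3)*3^3 + (-3/2)*3^2 + 4*3
     = (1/3)*27 + (-3/2)*9 + 4*3
     = 9 + -13.5 + 12
     = 7.5
F(1) = 2.833333
Integral = F(3) - F(1) = 7.5 - 2.833333 = 4.666667


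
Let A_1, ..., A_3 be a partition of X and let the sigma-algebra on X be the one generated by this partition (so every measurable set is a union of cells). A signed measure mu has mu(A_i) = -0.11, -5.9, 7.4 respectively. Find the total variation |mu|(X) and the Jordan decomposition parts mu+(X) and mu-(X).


Step 1: Every measurable set is a union of atoms (the cells / points), so a Hahn decomposition is
  obtained by grouping atoms by sign: P = union of atoms with mu > 0, N = union of the remaining atoms.
  Atoms in P (indices): 3;  atoms in N (indices): 1, 2
  Positive values: 7.4
  Negative values: -0.11, -5.9
Step 2: mu+(X) = mu(P) = sum of positive atom values = 7.4
Step 3: mu-(X) = -mu(N) = sum of |negative atom values| = 6.01
Step 4: |mu|(X) = mu+(X) + mu-(X) = 7.4 + 6.01 = 13.41


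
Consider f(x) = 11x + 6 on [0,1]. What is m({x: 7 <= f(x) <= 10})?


f^(-1)([7, 10]) = {x : 7 <= 11x + 6 <= 10}
Solving: (7 - 6)/11 <= x <= (10 - 6)/11
= [0.090909, 0.363636]
Intersecting with [0,1]: [0.090909, 0.363636]
Measure = 0.363636 - 0.090909 = 0.272727


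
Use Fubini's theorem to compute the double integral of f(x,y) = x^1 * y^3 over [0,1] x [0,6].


By Fubini's theorem, the double integral factors as a product of single integrals:
Step 1: integral_0^1 x^1 dx = [x^2/2] from 0 to 1
     = 1^2/2 = 0.5
Step 2: integral_0^6 y^3 dy = [y^4/4] from 0 to 6
     = 6^4/4 = 324
Step 3: Double integral = 0.5 * 324 = 162


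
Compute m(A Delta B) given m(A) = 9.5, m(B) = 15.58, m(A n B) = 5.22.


m(A Delta B) = m(A) + m(B) - 2*m(A n B)
= 9.5 + 15.58 - 2*5.22
= 9.5 + 15.58 - 10.44
= 14.64


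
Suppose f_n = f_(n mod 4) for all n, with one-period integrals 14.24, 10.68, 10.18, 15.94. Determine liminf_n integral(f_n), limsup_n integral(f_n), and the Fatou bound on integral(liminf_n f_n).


The sequence (integral(f_n)) is periodic with period 4, repeating the values 14.24, 10.68, 10.18, 15.94 indefinitely.
Step 1: For a periodic sequence, every tail (a_m, a_(m+1), ...) contains all 4 period values infinitely often.
Step 2: Hence inf of every tail = min of the period values = min(14.24, 10.68, 10.18, 15.94) = 10.18.
        liminf_n integral(f_n) = sup over m of (inf of tail from m) = 10.18.
Step 3: Similarly sup of every tail = max of the period values = 15.94.
        limsup_n integral(f_n) = 15.94.
Step 4: Fatou's lemma: integral(liminf_n f_n) <= liminf_n integral(f_n) = 10.18.
        So the integral of the pointwise liminf is at most 10.18.


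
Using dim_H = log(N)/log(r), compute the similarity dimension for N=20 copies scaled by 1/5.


For a self-similar set with N copies scaled by 1/r:
dim_H = log(N)/log(r) = log(20)/log(5)
= 2.995732/1.609438
= 1.861353


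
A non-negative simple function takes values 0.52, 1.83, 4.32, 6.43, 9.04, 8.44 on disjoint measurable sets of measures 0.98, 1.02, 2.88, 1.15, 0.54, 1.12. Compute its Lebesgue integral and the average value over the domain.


Step 1: Integral = sum(value_i * measure_i)
= 0.52*0.98 + 1.83*1.02 + 4.32*2.88 + 6.43*1.15 + 9.04*0.54 + 8.44*1.12
= 0.5096 + 1.8666 + 12.4416 + 7.3945 + 4.8816 + 9.4528
= 36.5467
Step 2: Total measure of domain = 0.98 + 1.02 + 2.88 + 1.15 + 0.54 + 1.12 = 7.69
Step 3: Average value = 36.5467 / 7.69 = 4.752497


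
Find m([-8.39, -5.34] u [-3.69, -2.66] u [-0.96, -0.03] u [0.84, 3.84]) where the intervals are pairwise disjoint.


For pairwise disjoint intervals, m(union) = sum of lengths.
= (-5.34 - -8.39) + (-2.66 - -3.69) + (-0.03 - -0.96) + (3.84 - 0.84)
= 3.05 + 1.03 + 0.93 + 3
= 8.01


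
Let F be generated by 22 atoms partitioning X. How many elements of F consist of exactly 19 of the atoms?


Each element of F is a union of some subset of the 22 atoms.
Elements that are unions of exactly 19 atoms correspond to 19-element subsets of the 22 atoms.
Count = C(22, 19) = 22! / (19! * 3!) = 1540.


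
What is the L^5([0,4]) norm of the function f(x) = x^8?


Step 1: ||f||_5 = (integral_0^4 |x^8|^5 dx)^(1/5)
     = (integral_0^4 x^40 dx)^(1/5)
Step 2: integral_0^4 x^40 dx = [x^41/(41)] from 0 to 4 = 4^41/41
     = 4835703278458516698824704/41 = 1.179440e+23
Step 3: ||f||_5 = (1.179440e+23)^(1/5) = 41146.713964


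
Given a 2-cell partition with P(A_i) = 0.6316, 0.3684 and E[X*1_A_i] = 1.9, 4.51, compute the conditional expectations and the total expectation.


For each cell A_i: E[X|A_i] = E[X*1_A_i] / P(A_i)
Step 1: E[X|A_1] = 1.9 / 0.6316 = 3.008233
Step 2: E[X|A_2] = 4.51 / 0.3684 = 12.242128
Verification: E[X] = sum E[X*1_A_i] = 1.9 + 4.51 = 6.41


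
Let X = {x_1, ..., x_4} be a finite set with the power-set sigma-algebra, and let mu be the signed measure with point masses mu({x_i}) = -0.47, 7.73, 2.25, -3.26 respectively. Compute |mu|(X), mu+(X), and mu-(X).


Step 1: Every measurable set is a union of atoms (the cells / points), so a Hahn decomposition is
  obtained by grouping atoms by sign: P = union of atoms with mu > 0, N = union of the remaining atoms.
  Atoms in P (indices): 2, 3;  atoms in N (indices): 1, 4
  Positive values: 7.73, 2.25
  Negative values: -0.47, -3.26
Step 2: mu+(X) = mu(P) = sum of positive atom values = 9.98
Step 3: mu-(X) = -mu(N) = sum of |negative atom values| = 3.73
Step 4: |mu|(X) = mu+(X) + mu-(X) = 9.98 + 3.73 = 13.71


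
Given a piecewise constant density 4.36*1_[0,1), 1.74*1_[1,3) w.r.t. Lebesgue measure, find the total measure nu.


Integrate each piece of the Radon-Nikodym derivative:
Step 1: integral_0^1 4.36 dx = 4.36*(1-0) = 4.36*1 = 4.36
Step 2: integral_1^3 1.74 dx = 1.74*(3-1) = 1.74*2 = 3.48
Total: 4.36 + 3.48 = 7.84


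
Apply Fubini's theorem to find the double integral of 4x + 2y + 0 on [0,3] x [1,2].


By Fubini, integrate in x first, then y.
Step 1: Fix y, integrate over x in [0,3]:
  integral(4x + 2y + 0, x=0..3)
  = 4*(3^2 - 0^2)/2 + (2y + 0)*(3 - 0)
  = 18 + (2y + 0)*3
  = 18 + 6y + 0
  = 18 + 6y
Step 2: Integrate over y in [1,2]:
  integral(18 + 6y, y=1..2)
  = 18*1 + 6*(2^2 - 1^2)/2
  = 18 + 9
  = 27


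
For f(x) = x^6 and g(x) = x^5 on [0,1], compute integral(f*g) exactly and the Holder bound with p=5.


Step 1: Exact integral of f*g = integral(x^11, 0, 1) = 1/12
     = 0.083333
Step 2: Holder bound with p=5, q=1.25:
  ||f||_p = (integral x^30 dx)^(1/5) = (1/31)^(1/5) = 0.503185
  ||g||_q = (integral x^6.25 dx)^(1/1.25) = (1/7.25)^(1/1.25) = 0.204989
Step 3: Holder bound = ||f||_p * ||g||_q = 0.503185 * 0.204989 = 0.103147
Verification: 0.083333 <= 0.103147 (Holder holds)


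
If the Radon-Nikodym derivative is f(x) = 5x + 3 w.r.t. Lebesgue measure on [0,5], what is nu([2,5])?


nu(A) = integral_A (dnu/dmu) dmu = integral_2^5 (5x + 3) dx
Step 1: Antiderivative F(x) = (5/2)x^2 + 3x
Step 2: F(5) = (5/2)*5^2 + 3*5 = 62.5 + 15 = 77.5
Step 3: F(2) = (5/2)*2^2 + 3*2 = 10 + 6 = 16
Step 4: nu([2,5]) = F(5) - F(2) = 77.5 - 16 = 61.5


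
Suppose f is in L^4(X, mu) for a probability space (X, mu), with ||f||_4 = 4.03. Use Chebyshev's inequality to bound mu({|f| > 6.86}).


Chebyshev/Markov inequality: mu(|f| > eps) <= (||f||_p / eps)^p
Step 1: ||f||_4 / eps = 4.03 / 6.86 = 0.587464
Step 2: Raise to power p = 4:
  (0.587464)^4 = 0.119103
Step 3: Therefore mu(|f| > 6.86) <= 0.119103


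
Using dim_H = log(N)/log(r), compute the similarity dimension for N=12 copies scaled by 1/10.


For a self-similar set with N copies scaled by 1/r:
dim_H = log(N)/log(r) = log(12)/log(10)
= 2.484907/2.302585
= 1.079181


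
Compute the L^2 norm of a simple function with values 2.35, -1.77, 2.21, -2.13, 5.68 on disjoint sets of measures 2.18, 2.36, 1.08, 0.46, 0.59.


Step 1: Compute |f_i|^2 for each value:
  |2.35|^2 = 5.5225
  |-1.77|^2 = 3.1329
  |2.21|^2 = 4.8841
  |-2.13|^2 = 4.5369
  |5.68|^2 = 32.2624
Step 2: Multiply by measures and sum:
  5.5225 * 2.18 = 12.03905
  3.1329 * 2.36 = 7.393644
  4.8841 * 1.08 = 5.274828
  4.5369 * 0.46 = 2.086974
  32.2624 * 0.59 = 19.034816
Sum = 12.03905 + 7.393644 + 5.274828 + 2.086974 + 19.034816 = 45.829312
Step 3: Take the p-th root:
||f||_2 = (45.829312)^(1/2) = 6.769735


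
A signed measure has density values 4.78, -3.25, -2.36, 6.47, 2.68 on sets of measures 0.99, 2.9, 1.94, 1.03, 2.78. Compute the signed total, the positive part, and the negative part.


Step 1: Compute signed measure on each set:
  Set 1: 4.78 * 0.99 = 4.7322
  Set 2: -3.25 * 2.9 = -9.425
  Set 3: -2.36 * 1.94 = -4.5784
  Set 4: 6.47 * 1.03 = 6.6641
  Set 5: 2.68 * 2.78 = 7.4504
Step 2: Total signed measure = (4.7322) + (-9.425) + (-4.5784) + (6.6641) + (7.4504)
     = 4.8433
Step 3: Positive part mu+(X) = sum of positive contributions = 18.8467
Step 4: Negative part mu-(X) = |sum of negative contributions| = 14.0034


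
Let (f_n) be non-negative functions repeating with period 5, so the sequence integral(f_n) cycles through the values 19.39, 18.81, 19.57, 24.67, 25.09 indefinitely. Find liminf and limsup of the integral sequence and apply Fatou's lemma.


The sequence (integral(f_n)) is periodic with period 5, repeating the values 19.39, 18.81, 19.57, 24.67, 25.09 indefinitely.
Step 1: For a periodic sequence, every tail (a_m, a_(m+1), ...) contains all 5 period values infinitely often.
Step 2: Hence inf of every tail = min of the period values = min(19.39, 18.81, 19.57, 24.67, 25.09) = 18.81.
        liminf_n integral(f_n) = sup over m of (inf of tail from m) = 18.81.
Step 3: Similarly sup of every tail = max of the period values = 25.09.
        limsup_n integral(f_n) = 25.09.
Step 4: Fatou's lemma: integral(liminf_n f_n) <= liminf_n integral(f_n) = 18.81.
        So the integral of the pointwise liminf is at most 18.81.


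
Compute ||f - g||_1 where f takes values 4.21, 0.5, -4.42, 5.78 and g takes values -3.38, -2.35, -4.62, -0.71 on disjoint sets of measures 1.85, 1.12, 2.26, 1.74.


Step 1: Compute differences f_i - g_i:
  4.21 - -3.38 = 7.59
  0.5 - -2.35 = 2.85
  -4.42 - -4.62 = 0.2
  5.78 - -0.71 = 6.49
Step 2: Compute |diff|^1 * measure for each set:
  |7.59|^1 * 1.85 = 7.59 * 1.85 = 14.0415
  |2.85|^1 * 1.12 = 2.85 * 1.12 = 3.192
  |0.2|^1 * 2.26 = 0.2 * 2.26 = 0.452
  |6.49|^1 * 1.74 = 6.49 * 1.74 = 11.2926
Step 3: Sum = 28.9781
Step 4: ||f-g||_1 = (28.9781)^(1/1) = 28.9781


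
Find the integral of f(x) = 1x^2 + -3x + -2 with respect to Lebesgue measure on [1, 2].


The Lebesgue integral of a Riemann-integrable function agrees with the Riemann integral.
Antiderivative F(x) = (1/3)x^3 + (-3/2)x^2 + -2x
F(2) = (1/3)*2^3 + (-3/2)*2^2 + -2*2
     = (1/3)*8 + (-3/2)*4 + -2*2
     = 2.666667 + -6 + -4
     = -7.333333
F(1) = -3.166667
Integral = F(2) - F(1) = -7.333333 - -3.166667 = -4.166667


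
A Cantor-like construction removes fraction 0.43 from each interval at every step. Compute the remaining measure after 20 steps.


Step 1: At each step, fraction remaining = 1 - 0.43 = 0.57
Step 2: After 20 steps, measure = (0.57)^20
Result = 1.310681e-05


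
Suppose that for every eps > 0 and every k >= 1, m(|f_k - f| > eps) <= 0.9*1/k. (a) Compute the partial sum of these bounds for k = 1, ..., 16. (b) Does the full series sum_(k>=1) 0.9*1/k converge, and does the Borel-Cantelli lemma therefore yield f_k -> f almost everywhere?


Step 1: List the terms 0.9*1/k for k = 1 to 16:
  k=1: 0.9
  k=2: 0.45
  k=3: 0.3
  k=4: 0.225
  k=5: 0.18
  k=6: 0.15
  k=7: 0.128571
  k=8: 0.1125
  k=9: 0.1
  k=10: 0.09
  k=11: 0.081818
  k=12: 0.075
  k=13: 0.069231
  k=14: 0.064286
  k=15: 0.06
  k=16: 0.05625
Step 2: Partial sum = 0.9 + 0.45 + 0.3 + 0.225 + 0.18 + 0.15 + 0.128571 + 0.1125 + 0.1 + 0.09 + 0.081818 + 0.075 + 0.069231 + 0.064286 + 0.06 + 0.05625
     = 3.042656
Step 3: The full series sum_(k>=1) 0.9*1/k diverges (harmonic series, p = 1; a nonzero constant multiple of a divergent series diverges).
Step 4: The (first) Borel-Cantelli lemma requires a summable sequence of measures, so it does not apply here;
        from this bound alone no conclusion about a.e. convergence can be drawn (convergence in measure still
        gives an a.e.-convergent subsequence, but not a.e. convergence of the whole sequence).
Conclusion: series diverges; Borel-Cantelli is inconclusive about a.e. convergence of f_k.


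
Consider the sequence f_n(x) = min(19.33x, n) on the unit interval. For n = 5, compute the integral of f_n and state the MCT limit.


f(x) = 19.33x on [0,1]; f_n(x) = min(19.33x, n). At n = 5:
Step 1: f(x) reaches 5 at x = 5/19.33 = 0.258665
Step 2: integral(f_5) = integral(19.33x, 0, 0.258665) + integral(5, 0.258665, 1)
       = 19.33*0.258665^2/2 + 5*(1 - 0.258665)
       = 0.646663 + 3.706674
       = 4.353337
Step 3: As n -> infinity, f_n increases to f, so by MCT integral(f_n) -> integral(f) = 19.33/2 = 9.665.
Convergence: integral(f_5) = 4.353337 -> 9.665 as n -> infinity


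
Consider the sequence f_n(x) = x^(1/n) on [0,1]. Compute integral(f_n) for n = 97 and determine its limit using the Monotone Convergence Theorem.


At n = 97: f_97(x) = x^(1/97).
Step 1: integral(x^(1/97), 0, 1) = [x^(1/97+1) / (1/97+1)] from 0 to 1
     = 1 / (1/97 + 1) = 1 / ((97+1)/97) = 97/(97+1)
     = 97/98 = 0.989796
Step 2: As n -> infinity, f_n(x) = x^(1/n) -> 1 for x in (0,1], and f_n is increasing in n.
By MCT, lim_n integral(f_n) = integral(lim_n f_n) = integral(1, 0, 1) = 1.
Step 3: Verify convergence: 97/98 = 0.989796 -> 1


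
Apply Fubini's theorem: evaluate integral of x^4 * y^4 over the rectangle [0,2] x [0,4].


By Fubini's theorem, the double integral factors as a product of single integrals:
Step 1: integral_0^2 x^4 dx = [x^5/5] from 0 to 2
     = 2^5/5 = 6.4
Step 2: integral_0^4 y^4 dy = [y^5/5] from 0 to 4
     = 4^5/5 = 204.8
Step 3: Double integral = 6.4 * 204.8 = 1310.72


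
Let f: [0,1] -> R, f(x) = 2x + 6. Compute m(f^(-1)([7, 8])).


f^(-1)([7, 8]) = {x : 7 <= 2x + 6 <= 8}
Solving: (7 - 6)/2 <= x <= (8 - 6)/2
= [0.5, 1]
Intersecting with [0,1]: [0.5, 1]
Measure = 1 - 0.5 = 0.5


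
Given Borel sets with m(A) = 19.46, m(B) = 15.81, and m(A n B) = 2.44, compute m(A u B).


By inclusion-exclusion: m(A u B) = m(A) + m(B) - m(A n B)
= 19.46 + 15.81 - 2.44
= 32.83


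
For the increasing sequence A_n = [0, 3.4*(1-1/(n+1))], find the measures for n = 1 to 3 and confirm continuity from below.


By continuity of measure from below: if A_n increases to A, then m(A_n) -> m(A).
Here A = [0, 3.4], so m(A) = 3.4
Step 1: a_1 = 3.4*(1 - 1/2) = 1.7, m(A_1) = 1.7
Step 2: a_2 = 3.4*(1 - 1/3) = 2.2667, m(A_2) = 2.2667
Step 3: a_3 = 3.4*(1 - 1/4) = 2.55, m(A_3) = 2.55
Limit: m(A_n) -> m([0,3.4]) = 3.4


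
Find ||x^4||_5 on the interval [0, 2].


Step 1: ||f||_5 = (integral_0^2 |x^4|^5 dx)^(1/5)
     = (integral_0^2 x^20 dx)^(1/5)
Step 2: integral_0^2 x^20 dx = [x^21/(21)] from 0 to 2 = 2^21/21
     = 2097152/21 = 99864.380952
Step 3: ||f||_5 = (99864.380952)^(1/5) = 9.997286


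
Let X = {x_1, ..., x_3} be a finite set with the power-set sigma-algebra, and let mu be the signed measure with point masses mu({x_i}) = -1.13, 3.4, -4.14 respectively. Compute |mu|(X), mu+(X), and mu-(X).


Step 1: Every measurable set is a union of atoms (the cells / points), so a Hahn decomposition is
  obtained by grouping atoms by sign: P = union of atoms with mu > 0, N = union of the remaining atoms.
  Atoms in P (indices): 2;  atoms in N (indices): 1, 3
  Positive values: 3.4
  Negative values: -1.13, -4.14
Step 2: mu+(X) = mu(P) = sum of positive atom values = 3.4
Step 3: mu-(X) = -mu(N) = sum of |negative atom values| = 5.27
Step 4: |mu|(X) = mu+(X) + mu-(X) = 3.4 + 5.27 = 8.67


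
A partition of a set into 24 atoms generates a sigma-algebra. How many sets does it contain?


Each element of the sigma-algebra is a union of some subset of the 24 atoms.
The number of such subsets is 2^24 = 16777216.


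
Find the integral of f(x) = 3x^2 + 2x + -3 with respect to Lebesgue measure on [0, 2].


The Lebesgue integral of a Riemann-integrable function agrees with the Riemann integral.
Antiderivative F(x) = (3/3)x^3 + (2/2)x^2 + -3x
F(2) = (3/3)*2^3 + (2/2)*2^2 + -3*2
     = (3/3)*8 + (2/2)*4 + -3*2
     = 8 + 4 + -6
     = 6
F(0) = 0.0
Integral = F(2) - F(0) = 6 - 0.0 = 6


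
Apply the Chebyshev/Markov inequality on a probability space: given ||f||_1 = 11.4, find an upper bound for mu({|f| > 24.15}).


Chebyshev/Markov inequality: mu(|f| > eps) <= (||f||_p / eps)^p
Step 1: ||f||_1 / eps = 11.4 / 24.15 = 0.47205
Step 2: Raise to power p = 1:
  (0.47205)^1 = 0.47205
Step 3: Therefore mu(|f| > 24.15) <= 0.47205


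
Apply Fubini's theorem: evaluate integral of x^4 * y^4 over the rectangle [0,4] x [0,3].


By Fubini's theorem, the double integral factors as a product of single integrals:
Step 1: integral_0^4 x^4 dx = [x^5/5] from 0 to 4
     = 4^5/5 = 204.8
Step 2: integral_0^3 y^4 dy = [y^5/5] from 0 to 3
     = 3^5/5 = 48.6
Step 3: Double integral = 204.8 * 48.6 = 9953.28


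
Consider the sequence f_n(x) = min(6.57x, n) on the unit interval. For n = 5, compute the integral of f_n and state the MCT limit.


f(x) = 6.57x on [0,1]; f_n(x) = min(6.57x, n). At n = 5:
Step 1: f(x) reaches 5 at x = 5/6.57 = 0.761035
Step 2: integral(f_5) = integral(6.57x, 0, 0.761035) + integral(5, 0.761035, 1)
       = 6.57*0.761035^2/2 + 5*(1 - 0.761035)
       = 1.902588 + 1.194825
       = 3.097412
Step 3: As n -> infinity, f_n increases to f, so by MCT integral(f_n) -> integral(f) = 6.57/2 = 3.285.
Convergence: integral(f_5) = 3.097412 -> 3.285 as n -> infinity


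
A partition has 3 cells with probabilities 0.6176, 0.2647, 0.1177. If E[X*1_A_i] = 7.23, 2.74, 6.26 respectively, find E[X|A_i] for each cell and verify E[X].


For each cell A_i: E[X|A_i] = E[X*1_A_i] / P(A_i)
Step 1: E[X|A_1] = 7.23 / 0.6176 = 11.706606
Step 2: E[X|A_2] = 2.74 / 0.2647 = 10.351341
Step 3: E[X|A_3] = 6.26 / 0.1177 = 53.186066
Verification: E[X] = sum E[X*1_A_i] = 7.23 + 2.74 + 6.26 = 16.23


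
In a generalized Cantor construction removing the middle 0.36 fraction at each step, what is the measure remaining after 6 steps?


Step 1: At each step, fraction remaining = 1 - 0.36 = 0.64
Step 2: After 6 steps, measure = (0.64)^6
Step 3: Computing the power step by step:
  After step 1: 0.64
  After step 2: 0.4096
  After step 3: 0.262144
  After step 4: 0.167772
  After step 5: 0.107374
  ...
Result = 0.068719


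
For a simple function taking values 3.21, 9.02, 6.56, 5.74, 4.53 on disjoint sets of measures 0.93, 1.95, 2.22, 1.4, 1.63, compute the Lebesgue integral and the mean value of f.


Step 1: Integral = sum(value_i * measure_i)
= 3.21*0.93 + 9.02*1.95 + 6.56*2.22 + 5.74*1.4 + 4.53*1.63
= 2.9853 + 17.589 + 14.5632 + 8.036 + 7.3839
= 50.5574
Step 2: Total measure of domain = 0.93 + 1.95 + 2.22 + 1.4 + 1.63 = 8.13
Step 3: Average value = 50.5574 / 8.13 = 6.218622


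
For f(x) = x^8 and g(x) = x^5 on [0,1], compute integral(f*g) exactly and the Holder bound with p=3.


Step 1: Exact integral of f*g = integral(x^13, 0, 1) = 1/14
     = 0.071429
Step 2: Holder bound with p=3, q=1.5:
  ||f||_p = (integral x^24 dx)^(1/3) = (1/25)^(1/3) = 0.341995
  ||g||_q = (integral x^7.5 dx)^(1/1.5) = (1/8.5)^(1/1.5) = 0.240097
Step 3: Holder bound = ||f||_p * ||g||_q = 0.341995 * 0.240097 = 0.082112
Verification: 0.071429 <= 0.082112 (Holder holds)


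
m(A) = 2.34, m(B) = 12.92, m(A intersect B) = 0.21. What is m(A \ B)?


m(A \ B) = m(A) - m(A n B)
= 2.34 - 0.21
= 2.13


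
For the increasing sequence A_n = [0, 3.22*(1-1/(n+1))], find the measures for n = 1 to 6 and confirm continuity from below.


By continuity of measure from below: if A_n increases to A, then m(A_n) -> m(A).
Here A = [0, 3.22], so m(A) = 3.22
Step 1: a_1 = 3.22*(1 - 1/2) = 1.61, m(A_1) = 1.61
Step 2: a_2 = 3.22*(1 - 1/3) = 2.1467, m(A_2) = 2.1467
Step 3: a_3 = 3.22*(1 - 1/4) = 2.415, m(A_3) = 2.415
Step 4: a_4 = 3.22*(1 - 1/5) = 2.576, m(A_4) = 2.576
Step 5: a_5 = 3.22*(1 - 1/6) = 2.6833, m(A_5) = 2.6833
Step 6: a_6 = 3.22*(1 - 1/7) = 2.76, m(A_6) = 2.76
Limit: m(A_n) -> m([0,3.22]) = 3.22


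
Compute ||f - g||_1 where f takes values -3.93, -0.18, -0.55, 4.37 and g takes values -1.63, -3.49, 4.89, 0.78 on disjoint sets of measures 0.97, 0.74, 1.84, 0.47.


Step 1: Compute differences f_i - g_i:
  -3.93 - -1.63 = -2.3
  -0.18 - -3.49 = 3.31
  -0.55 - 4.89 = -5.44
  4.37 - 0.78 = 3.59
Step 2: Compute |diff|^1 * measure for each set:
  |-2.3|^1 * 0.97 = 2.3 * 0.97 = 2.231
  |3.31|^1 * 0.74 = 3.31 * 0.74 = 2.4494
  |-5.44|^1 * 1.84 = 5.44 * 1.84 = 10.0096
  |3.59|^1 * 0.47 = 3.59 * 0.47 = 1.6873
Step 3: Sum = 16.3773
Step 4: ||f-g||_1 = (16.3773)^(1/1) = 16.3773


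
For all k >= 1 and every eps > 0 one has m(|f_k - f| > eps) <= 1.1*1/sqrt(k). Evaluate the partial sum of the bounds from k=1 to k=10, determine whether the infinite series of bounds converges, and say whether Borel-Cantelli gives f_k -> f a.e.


Step 1: List the terms 1.1*1/sqrt(k) for k = 1 to 10:
  k=1: 1.1
  k=2: 0.777817
  k=3: 0.635085
  k=4: 0.55
  k=5: 0.491935
  k=6: 0.449073
  k=7: 0.415761
  k=8: 0.388909
  k=9: 0.366667
  k=10: 0.347851
Step 2: Partial sum = 1.1 + 0.777817 + 0.635085 + 0.55 + 0.491935 + 0.449073 + 0.415761 + 0.388909 + 0.366667 + 0.347851
     = 5.523098
Step 3: The full series sum_(k>=1) 1.1*1/sqrt(k) diverges (p-series with p = 1/2 <= 1; a nonzero constant multiple of a divergent series diverges).
Step 4: The (first) Borel-Cantelli lemma requires a summable sequence of measures, so it does not apply here;
        from this bound alone no conclusion about a.e. convergence can be drawn (convergence in measure still
        gives an a.e.-convergent subsequence, but not a.e. convergence of the whole sequence).
Conclusion: series diverges; Borel-Cantelli is inconclusive about a.e. convergence of f_k.


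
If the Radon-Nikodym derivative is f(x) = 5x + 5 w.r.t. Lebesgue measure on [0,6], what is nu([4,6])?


nu(A) = integral_A (dnu/dmu) dmu = integral_4^6 (5x + 5) dx
Step 1: Antiderivative F(x) = (5/2)x^2 + 5x
Step 2: F(6) = (5/2)*6^2 + 5*6 = 90 + 30 = 120
Step 3: F(4) = (5/2)*4^2 + 5*4 = 40 + 20 = 60
Step 4: nu([4,6]) = F(6) - F(4) = 120 - 60 = 60


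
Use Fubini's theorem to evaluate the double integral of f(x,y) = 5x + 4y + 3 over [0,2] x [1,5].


By Fubini, integrate in x first, then y.
Step 1: Fix y, integrate over x in [0,2]:
  integral(5x + 4y + 3, x=0..2)
  = 5*(2^2 - 0^2)/2 + (4y + 3)*(2 - 0)
  = 10 + (4y + 3)*2
  = 10 + 8y + 6
  = 16 + 8y
Step 2: Integrate over y in [1,5]:
  integral(16 + 8y, y=1..5)
  = 16*4 + 8*(5^2 - 1^2)/2
  = 64 + 96
  = 160


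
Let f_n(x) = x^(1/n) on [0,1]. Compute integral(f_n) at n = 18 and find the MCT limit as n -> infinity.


At n = 18: f_18(x) = x^(1/18).
Step 1: integral(x^(1/18), 0, 1) = [x^(1/18+1) / (1/18+1)] from 0 to 1
     = 1 / (1/18 + 1) = 1 / ((18+1)/18) = 18/(18+1)
     = 18/19 = 0.947368
Step 2: As n -> infinity, f_n(x) = x^(1/n) -> 1 for x in (0,1], and f_n is increasing in n.
By MCT, lim_n integral(f_n) = integral(lim_n f_n) = integral(1, 0, 1) = 1.
Step 3: Verify convergence: 18/19 = 0.947368 -> 1


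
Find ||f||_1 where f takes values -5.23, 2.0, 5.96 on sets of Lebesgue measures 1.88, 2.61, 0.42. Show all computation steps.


Step 1: Compute |f_i|^1 for each value:
  |-5.23|^1 = 5.23
  |2.0|^1 = 2
  |5.96|^1 = 5.96
Step 2: Multiply by measures and sum:
  5.23 * 1.88 = 9.8324
  2 * 2.61 = 5.22
  5.96 * 0.42 = 2.5032
Sum = 9.8324 + 5.22 + 2.5032 = 17.5556
Step 3: Take the p-th root:
||f||_1 = (17.5556)^(1/1) = 17.5556


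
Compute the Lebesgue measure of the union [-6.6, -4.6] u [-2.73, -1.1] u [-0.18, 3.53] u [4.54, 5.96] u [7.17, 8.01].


For pairwise disjoint intervals, m(union) = sum of lengths.
= (-4.6 - -6.6) + (-1.1 - -2.73) + (3.53 - -0.18) + (5.96 - 4.54) + (8.01 - 7.17)
= 2 + 1.63 + 3.71 + 1.42 + 0.84
= 9.6


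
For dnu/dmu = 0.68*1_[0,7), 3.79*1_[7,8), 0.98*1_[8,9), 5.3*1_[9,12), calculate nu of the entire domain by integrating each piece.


Integrate each piece of the Radon-Nikodym derivative:
Step 1: integral_0^7 0.68 dx = 0.68*(7-0) = 0.68*7 = 4.76
Step 2: integral_7^8 3.79 dx = 3.79*(8-7) = 3.79*1 = 3.79
Step 3: integral_8^9 0.98 dx = 0.98*(9-8) = 0.98*1 = 0.98
Step 4: integral_9^12 5.3 dx = 5.3*(12-9) = 5.3*3 = 15.9
Total: 4.76 + 3.79 + 0.98 + 15.9 = 25.43


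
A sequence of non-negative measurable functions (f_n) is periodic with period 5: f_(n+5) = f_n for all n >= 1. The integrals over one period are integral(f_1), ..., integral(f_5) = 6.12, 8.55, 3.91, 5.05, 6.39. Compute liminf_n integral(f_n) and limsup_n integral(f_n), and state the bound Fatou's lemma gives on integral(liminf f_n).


The sequence (integral(f_n)) is periodic with period 5, repeating the values 6.12, 8.55, 3.91, 5.05, 6.39 indefinitely.
Step 1: For a periodic sequence, every tail (a_m, a_(m+1), ...) contains all 5 period values infinitely often.
Step 2: Hence inf of every tail = min of the period values = min(6.12, 8.55, 3.91, 5.05, 6.39) = 3.91.
        liminf_n integral(f_n) = sup over m of (inf of tail from m) = 3.91.
Step 3: Similarly sup of every tail = max of the period values = 8.55.
        limsup_n integral(f_n) = 8.55.
Step 4: Fatou's lemma: integral(liminf_n f_n) <= liminf_n integral(f_n) = 3.91.
        So the integral of the pointwise liminf is at most 3.91.


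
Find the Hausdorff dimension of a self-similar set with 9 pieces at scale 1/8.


For a self-similar set with N copies scaled by 1/r:
dim_H = log(N)/log(r) = log(9)/log(8)
= 2.197225/2.079442
= 1.056642


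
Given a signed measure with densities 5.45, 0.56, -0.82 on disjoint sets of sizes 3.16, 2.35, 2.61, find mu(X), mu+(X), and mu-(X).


Step 1: Compute signed measure on each set:
  Set 1: 5.45 * 3.16 = 17.222
  Set 2: 0.56 * 2.35 = 1.316
  Set 3: -0.82 * 2.61 = -2.1402
Step 2: Total signed measure = (17.222) + (1.316) + (-2.1402)
     = 16.3978
Step 3: Positive part mu+(X) = sum of positive contributions = 18.538
Step 4: Negative part mu-(X) = |sum of negative contributions| = 2.1402


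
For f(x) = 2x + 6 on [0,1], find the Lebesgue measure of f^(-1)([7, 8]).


f^(-1)([7, 8]) = {x : 7 <= 2x + 6 <= 8}
Solving: (7 - 6)/2 <= x <= (8 - 6)/2
= [0.5, 1]
Intersecting with [0,1]: [0.5, 1]
Measure = 1 - 0.5 = 0.5


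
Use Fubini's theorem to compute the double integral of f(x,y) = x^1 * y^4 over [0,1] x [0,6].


By Fubini's theorem, the double integral factors as a product of single integrals:
Step 1: integral_0^1 x^1 dx = [x^2/2] from 0 to 1
     = 1^2/2 = 0.5
Step 2: integral_0^6 y^4 dy = [y^5/5] from 0 to 6
     = 6^5/5 = 1555.2
Step 3: Double integral = 0.5 * 1555.2 = 777.6


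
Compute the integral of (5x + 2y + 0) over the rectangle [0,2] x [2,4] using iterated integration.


By Fubini, integrate in x first, then y.
Step 1: Fix y, integrate over x in [0,2]:
  integral(5x + 2y + 0, x=0..2)
  = 5*(2^2 - 0^2)/2 + (2y + 0)*(2 - 0)
  = 10 + (2y + 0)*2
  = 10 + 4y + 0
  = 10 + 4y
Step 2: Integrate over y in [2,4]:
  integral(10 + 4y, y=2..4)
  = 10*2 + 4*(4^2 - 2^2)/2
  = 20 + 24
  = 44


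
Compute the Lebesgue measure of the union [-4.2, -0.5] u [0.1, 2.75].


For pairwise disjoint intervals, m(union) = sum of lengths.
= (-0.5 - -4.2) + (2.75 - 0.1)
= 3.7 + 2.65
= 6.35


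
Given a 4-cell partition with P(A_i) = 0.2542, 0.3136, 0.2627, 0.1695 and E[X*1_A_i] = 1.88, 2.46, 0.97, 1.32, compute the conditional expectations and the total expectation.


For each cell A_i: E[X|A_i] = E[X*1_A_i] / P(A_i)
Step 1: E[X|A_1] = 1.88 / 0.2542 = 7.395751
Step 2: E[X|A_2] = 2.46 / 0.3136 = 7.844388
Step 3: E[X|A_3] = 0.97 / 0.2627 = 3.692425
Step 4: E[X|A_4] = 1.32 / 0.1695 = 7.787611
Verification: E[X] = sum E[X*1_A_i] = 1.88 + 2.46 + 0.97 + 1.32 = 6.63


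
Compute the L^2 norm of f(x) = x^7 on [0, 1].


Step 1: ||f||_2 = (integral_0^1 |x^7|^2 dx)^(1/2)
     = (integral_0^1 x^14 dx)^(1/2)
Step 2: integral_0^1 x^14 dx = [x^15/(15)] from 0 to 1 = 1^15/15
     = 1/15 = 0.066667
Step 3: ||f||_2 = (0.066667)^(1/2) = 0.258199
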